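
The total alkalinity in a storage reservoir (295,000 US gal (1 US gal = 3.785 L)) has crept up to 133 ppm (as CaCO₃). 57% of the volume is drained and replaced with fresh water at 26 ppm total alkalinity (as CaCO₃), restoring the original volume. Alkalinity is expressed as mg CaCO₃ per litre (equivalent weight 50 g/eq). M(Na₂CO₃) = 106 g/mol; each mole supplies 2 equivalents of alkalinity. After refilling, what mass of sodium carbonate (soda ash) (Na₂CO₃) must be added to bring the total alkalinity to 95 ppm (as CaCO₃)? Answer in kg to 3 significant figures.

Volume: 295,000 US gal × 3.785 L/gal = 1,116,575 L.
After draining 57% and refilling: 133 × 0.43 + 26 × 0.57 = 72.01 ppm.
Deficit to target: 95 − 72.01 = 22.99 mg/L.
As CaCO₃: 22.99 mg/L × 1,116,575 L = 25,670 g; ÷ 50 g/eq ÷ 2 = 256.7 mol Na₂CO₃.
Mass: 256.7 × 106 = 27,210 g.

27.2 kg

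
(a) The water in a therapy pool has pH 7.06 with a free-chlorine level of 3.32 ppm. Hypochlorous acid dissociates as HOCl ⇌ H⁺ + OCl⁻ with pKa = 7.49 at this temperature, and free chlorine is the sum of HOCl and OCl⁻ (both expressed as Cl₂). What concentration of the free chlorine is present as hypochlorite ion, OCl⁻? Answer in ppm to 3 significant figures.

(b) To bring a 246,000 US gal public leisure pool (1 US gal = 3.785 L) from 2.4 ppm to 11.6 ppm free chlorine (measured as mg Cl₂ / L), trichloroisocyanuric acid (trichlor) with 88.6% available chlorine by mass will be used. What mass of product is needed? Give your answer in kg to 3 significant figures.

(a) 0.899 ppm; (b) 9.67 kg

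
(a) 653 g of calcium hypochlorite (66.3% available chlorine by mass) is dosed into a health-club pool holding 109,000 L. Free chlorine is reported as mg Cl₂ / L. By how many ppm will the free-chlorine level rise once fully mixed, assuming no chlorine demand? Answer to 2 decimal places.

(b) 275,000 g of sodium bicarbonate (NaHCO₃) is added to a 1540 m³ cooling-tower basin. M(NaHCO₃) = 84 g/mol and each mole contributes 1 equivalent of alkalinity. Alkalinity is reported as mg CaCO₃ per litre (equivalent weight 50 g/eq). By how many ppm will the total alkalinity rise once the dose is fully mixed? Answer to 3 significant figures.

(a) 3.97 ppm; (b) 106 ppm

(a) Available chlorine delivered: 653 g × 0.663 = 432.9 g as Cl₂.
(a) Concentration rise: 432.9 g / 109,000 L = 3.972 mg/L = 3.97 ppm.

(b) Volume: 1540 m³ = 1,540,000 L.
(b) Moles of NaHCO₃: 275,000 g ÷ 84 g/mol = 3274 mol → 3274 eq of alkalinity.
(b) As CaCO₃: 3274 eq × 50 g/eq = 163,700 g.
(b) Rise: 163,700 g / 1,540,000 L × 1000 = 106.3 mg/L.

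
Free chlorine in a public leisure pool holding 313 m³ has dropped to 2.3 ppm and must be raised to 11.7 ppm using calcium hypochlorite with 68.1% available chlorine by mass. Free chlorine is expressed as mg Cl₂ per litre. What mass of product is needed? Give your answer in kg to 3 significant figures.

Volume: 313 m³ = 313,000 L.
Chlorine deficit: 11.7 − 2.3 = 9.4 ppm = 9.4 mg/L as Cl₂.
Cl₂ equivalent needed: 9.4 mg/L × 313,000 L = 2,942,000 mg = 2942 g.
Product at 68.1% available chlorine: 2942 / 0.681 = 4320 g.

4.32 kg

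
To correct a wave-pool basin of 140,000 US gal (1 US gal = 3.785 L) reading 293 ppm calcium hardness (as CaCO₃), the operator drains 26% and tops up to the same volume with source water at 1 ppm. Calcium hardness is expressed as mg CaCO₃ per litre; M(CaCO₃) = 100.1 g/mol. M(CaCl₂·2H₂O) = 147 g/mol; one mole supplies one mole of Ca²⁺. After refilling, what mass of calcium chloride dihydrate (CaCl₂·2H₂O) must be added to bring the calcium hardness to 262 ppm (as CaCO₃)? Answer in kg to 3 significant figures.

Volume: 140,000 US gal × 3.785 L/gal = 529,900 L.
After draining 26% and refilling: 293 × 0.74 + 1 × 0.26 = 217.08 ppm.
Deficit to target: 262 − 217.08 = 44.92 mg/L.
As CaCO₃: 44.92 mg/L × 529,900 L = 23,800 g; ÷ 100.1 = 237.8 mol Ca²⁺.
Mass: 237.8 × 147 = 34,960 g.

35.0 kg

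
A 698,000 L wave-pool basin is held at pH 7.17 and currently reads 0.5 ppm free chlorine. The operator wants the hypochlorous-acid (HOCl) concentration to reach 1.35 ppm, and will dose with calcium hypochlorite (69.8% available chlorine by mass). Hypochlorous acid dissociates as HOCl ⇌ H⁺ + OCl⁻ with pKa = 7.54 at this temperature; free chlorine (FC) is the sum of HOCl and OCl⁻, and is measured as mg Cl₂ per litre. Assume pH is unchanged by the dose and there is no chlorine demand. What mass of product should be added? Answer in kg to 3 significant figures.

1.43 kg

[OCl⁻]/[HOCl] = 10^(pH − pKa) = 10^(7.17 − 7.54) = 0.4266; fraction as HOCl = 1/(1 + 0.4266) = 0.701.
Free chlorine required for 1.35 ppm HOCl: 1.35 / 0.701 = 1.926 ppm.
FC to add: 1.926 − 0.5 = 1.426 mg/L as Cl₂.
Cl₂ equivalent: 1.426 mg/L × 698,000 L = 995.3 g.
Product at 69.8% available Cl: 995.3 / 0.698 = 1426 g.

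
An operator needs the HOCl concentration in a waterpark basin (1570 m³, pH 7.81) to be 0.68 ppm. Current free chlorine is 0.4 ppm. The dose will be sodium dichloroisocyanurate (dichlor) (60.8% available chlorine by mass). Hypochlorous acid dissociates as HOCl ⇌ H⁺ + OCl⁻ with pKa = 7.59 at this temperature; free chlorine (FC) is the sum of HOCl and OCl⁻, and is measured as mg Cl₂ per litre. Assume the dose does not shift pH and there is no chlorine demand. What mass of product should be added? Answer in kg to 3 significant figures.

3.64 kg

Volume: 1570 m³ = 1,570,000 L.
[OCl⁻]/[HOCl] = 10^(pH − pKa) = 10^(7.81 − 7.59) = 1.66; fraction as HOCl = 1/(1 + 1.66) = 0.376.
Free chlorine required for 0.68 ppm HOCl: 0.68 / 0.376 = 1.809 ppm.
FC to add: 1.809 − 0.4 = 1.409 mg/L as Cl₂.
Cl₂ equivalent: 1.409 mg/L × 1,570,000 L = 2211 g.
Product at 60.8% available Cl: 2211 / 0.608 = 3637 g.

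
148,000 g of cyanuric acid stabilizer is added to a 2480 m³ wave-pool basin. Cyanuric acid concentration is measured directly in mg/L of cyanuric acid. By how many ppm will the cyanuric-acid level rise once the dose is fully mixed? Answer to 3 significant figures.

59.7 ppm

Volume: 2480 m³ = 2,480,000 L.
Rise: 148,000 g / 2,480,000 L × 1000 = 59.68 mg/L.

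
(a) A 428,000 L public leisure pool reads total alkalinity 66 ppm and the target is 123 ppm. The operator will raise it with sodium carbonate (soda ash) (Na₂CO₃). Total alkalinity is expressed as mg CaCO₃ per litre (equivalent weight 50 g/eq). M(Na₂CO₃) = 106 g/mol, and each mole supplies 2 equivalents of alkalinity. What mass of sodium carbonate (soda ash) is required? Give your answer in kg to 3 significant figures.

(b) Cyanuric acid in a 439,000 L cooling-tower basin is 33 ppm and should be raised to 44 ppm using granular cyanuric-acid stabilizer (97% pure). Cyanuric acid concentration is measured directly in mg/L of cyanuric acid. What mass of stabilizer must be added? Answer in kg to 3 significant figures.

(a) 25.9 kg; (b) 4.98 kg

(a) Alkalinity to add: (123 − 66) = 57 mg/L as CaCO₃ × 428,000 L = 24,400 g as CaCO₃.
(a) Equivalents: 24,400 g ÷ 50 g/eq = 487.9 eq.
(a) Each mole of Na₂CO₃ supplies 2 eq, so 487.9 / 2 = 244 mol.
(a) Mass: 244 mol × 106 g/mol = 25,860 g.

(b) CYA to add: (44 − 33) = 11 mg/L × 439,000 L = 4829 g cyanuric acid.
(b) At 97% purity: 4829 / 0.97 = 4978 g product.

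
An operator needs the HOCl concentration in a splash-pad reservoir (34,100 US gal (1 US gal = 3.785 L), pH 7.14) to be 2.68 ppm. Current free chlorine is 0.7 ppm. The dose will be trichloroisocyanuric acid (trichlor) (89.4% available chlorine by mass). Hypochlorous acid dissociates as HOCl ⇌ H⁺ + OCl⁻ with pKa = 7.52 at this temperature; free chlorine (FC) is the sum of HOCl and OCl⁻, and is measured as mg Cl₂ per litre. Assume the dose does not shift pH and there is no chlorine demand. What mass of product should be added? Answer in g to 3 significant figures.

447 g

Volume: 34,100 US gal × 3.785 L/gal = 129,068 L.
[OCl⁻]/[HOCl] = 10^(pH − pKa) = 10^(7.14 − 7.52) = 0.4169; fraction as HOCl = 1/(1 + 0.4169) = 0.7058.
Free chlorine required for 2.68 ppm HOCl: 2.68 / 0.7058 = 3.797 ppm.
FC to add: 3.797 − 0.7 = 3.097 mg/L as Cl₂.
Cl₂ equivalent: 3.097 mg/L × 129,068 L = 399.8 g.
Product at 89.4% available Cl: 399.8 / 0.894 = 447.2 g.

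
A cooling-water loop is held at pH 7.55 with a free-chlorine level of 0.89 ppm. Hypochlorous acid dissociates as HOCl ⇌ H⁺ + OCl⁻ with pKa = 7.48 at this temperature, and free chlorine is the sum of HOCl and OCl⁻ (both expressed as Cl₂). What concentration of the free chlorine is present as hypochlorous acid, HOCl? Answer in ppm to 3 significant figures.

[OCl⁻]/[HOCl] = 10^(pH − pKa) = 10^(7.55 − 7.48) = 10^0.07 = 1.175.
Fraction as HOCl = 1 / (1 + 1.175) = 0.4598.
HOCl = 0.4598 × 0.89 ppm = 0.4092 ppm.

0.409 ppm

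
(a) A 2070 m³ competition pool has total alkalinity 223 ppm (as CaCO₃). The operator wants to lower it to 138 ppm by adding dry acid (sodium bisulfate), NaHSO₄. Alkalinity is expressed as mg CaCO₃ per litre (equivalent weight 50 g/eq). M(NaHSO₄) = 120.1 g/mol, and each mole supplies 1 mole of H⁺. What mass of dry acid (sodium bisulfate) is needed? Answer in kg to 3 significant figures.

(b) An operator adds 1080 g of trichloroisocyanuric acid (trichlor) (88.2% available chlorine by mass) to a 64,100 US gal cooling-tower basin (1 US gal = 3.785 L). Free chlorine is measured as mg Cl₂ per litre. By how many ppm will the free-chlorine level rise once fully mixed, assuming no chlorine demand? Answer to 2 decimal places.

(a) Volume: 2070 m³ = 2,070,000 L.
(a) Alkalinity to neutralize: (223 − 138) = 85 mg/L as CaCO₃ × 2,070,000 L = 176,000 g as CaCO₃.
(a) Equivalents of H⁺ required: 176,000 ÷ 50 g/eq = 3519 eq = 3519 mol NaHSO₄.
(a) Mass of NaHSO₄: 3519 × 120.1 = 422,600 g.

(b) Volume: 64,100 US gal × 3.785 L/gal = 242,618 L.
(b) Available chlorine delivered: 1080 g × 0.882 = 952.6 g as Cl₂.
(b) Concentration rise: 952.6 g / 242,618 L = 3.926 mg/L = 3.93 ppm.

(a) 423 kg; (b) 3.93 ppm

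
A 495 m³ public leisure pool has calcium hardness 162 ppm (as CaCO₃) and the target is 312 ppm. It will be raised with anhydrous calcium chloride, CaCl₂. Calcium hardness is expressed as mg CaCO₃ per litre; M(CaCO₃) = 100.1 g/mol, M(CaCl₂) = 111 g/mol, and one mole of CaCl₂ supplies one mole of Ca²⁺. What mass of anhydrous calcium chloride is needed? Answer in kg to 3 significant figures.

82.3 kg

Volume: 495 m³ = 495,000 L.
Hardness to add: (312 − 162) = 150 mg/L as CaCO₃ × 495,000 L = 74,250 g as CaCO₃.
Moles of Ca²⁺ (1 mol Ca²⁺ ≡ 1 mol CaCO₃): 74,250 / 100.1 g/mol = 741.8 mol.
Mass of CaCl₂: 741.8 × 111 = 82,340 g.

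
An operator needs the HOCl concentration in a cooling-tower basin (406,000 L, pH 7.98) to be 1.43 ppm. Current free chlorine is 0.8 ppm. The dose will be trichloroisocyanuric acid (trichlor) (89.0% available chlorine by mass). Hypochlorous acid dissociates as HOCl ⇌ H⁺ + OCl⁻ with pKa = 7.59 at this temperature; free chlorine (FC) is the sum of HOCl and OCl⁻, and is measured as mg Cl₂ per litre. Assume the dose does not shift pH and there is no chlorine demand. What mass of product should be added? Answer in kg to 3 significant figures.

[OCl⁻]/[HOCl] = 10^(pH − pKa) = 10^(7.98 − 7.59) = 2.455; fraction as HOCl = 1/(1 + 2.455) = 0.2895.
Free chlorine required for 1.43 ppm HOCl: 1.43 / 0.2895 = 4.94 ppm.
FC to add: 4.94 − 0.8 = 4.14 mg/L as Cl₂.
Cl₂ equivalent: 4.14 mg/L × 406,000 L = 1681 g.
Product at 89.0% available Cl: 1681 / 0.89 = 1889 g.

1.89 kg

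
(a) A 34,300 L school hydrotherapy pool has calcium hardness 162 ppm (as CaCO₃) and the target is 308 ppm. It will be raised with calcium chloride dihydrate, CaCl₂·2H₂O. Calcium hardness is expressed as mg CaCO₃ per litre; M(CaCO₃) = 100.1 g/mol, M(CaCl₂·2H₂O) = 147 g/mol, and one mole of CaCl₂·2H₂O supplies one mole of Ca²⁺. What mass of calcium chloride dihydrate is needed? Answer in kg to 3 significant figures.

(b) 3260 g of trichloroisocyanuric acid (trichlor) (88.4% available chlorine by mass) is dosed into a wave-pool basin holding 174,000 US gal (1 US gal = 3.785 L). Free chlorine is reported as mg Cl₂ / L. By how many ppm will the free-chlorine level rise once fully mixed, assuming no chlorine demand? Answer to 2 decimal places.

(a) 7.35 kg; (b) 4.38 ppm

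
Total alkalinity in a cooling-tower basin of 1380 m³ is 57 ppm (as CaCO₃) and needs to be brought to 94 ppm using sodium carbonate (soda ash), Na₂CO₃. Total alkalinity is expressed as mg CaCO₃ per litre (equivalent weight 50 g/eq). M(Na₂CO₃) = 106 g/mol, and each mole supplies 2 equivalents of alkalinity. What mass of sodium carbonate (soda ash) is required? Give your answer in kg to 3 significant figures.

54.1 kg

Volume: 1380 m³ = 1,380,000 L.
Alkalinity to add: (94 − 57) = 37 mg/L as CaCO₃ × 1,380,000 L = 51,060 g as CaCO₃.
Equivalents: 51,060 g ÷ 50 g/eq = 1021 eq.
Each mole of Na₂CO₃ supplies 2 eq, so 1021 / 2 = 510.6 mol.
Mass: 510.6 mol × 106 g/mol = 54,120 g.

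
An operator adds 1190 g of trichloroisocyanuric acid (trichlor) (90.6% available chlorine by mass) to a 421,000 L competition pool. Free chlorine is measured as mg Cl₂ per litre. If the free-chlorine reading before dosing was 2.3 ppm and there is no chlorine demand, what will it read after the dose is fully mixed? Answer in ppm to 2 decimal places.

4.86 ppm

Available chlorine delivered: 1190 g × 0.906 = 1078 g as Cl₂.
Concentration rise: 1078 g / 421,000 L = 2.561 mg/L = 2.56 ppm.
Final FC: 2.3 + 2.56 = 4.86 ppm.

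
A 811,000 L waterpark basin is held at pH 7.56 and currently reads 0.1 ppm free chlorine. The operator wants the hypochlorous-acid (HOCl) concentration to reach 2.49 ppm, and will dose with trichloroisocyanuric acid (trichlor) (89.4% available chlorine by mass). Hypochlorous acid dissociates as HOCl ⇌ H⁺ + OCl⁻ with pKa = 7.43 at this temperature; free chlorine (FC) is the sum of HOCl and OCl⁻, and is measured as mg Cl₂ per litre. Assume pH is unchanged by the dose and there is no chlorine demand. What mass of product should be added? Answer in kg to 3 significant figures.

5.22 kg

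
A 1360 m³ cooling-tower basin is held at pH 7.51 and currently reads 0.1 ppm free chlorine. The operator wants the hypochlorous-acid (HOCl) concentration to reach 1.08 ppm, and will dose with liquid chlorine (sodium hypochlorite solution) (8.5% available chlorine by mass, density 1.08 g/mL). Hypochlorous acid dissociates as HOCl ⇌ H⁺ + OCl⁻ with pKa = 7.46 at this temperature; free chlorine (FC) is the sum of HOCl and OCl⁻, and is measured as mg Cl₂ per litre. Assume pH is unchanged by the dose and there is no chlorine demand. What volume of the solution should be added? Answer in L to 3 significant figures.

32.5 L

Volume: 1360 m³ = 1,360,000 L.
[OCl⁻]/[HOCl] = 10^(pH − pKa) = 10^(7.51 − 7.46) = 1.122; fraction as HOCl = 1/(1 + 1.122) = 0.4712.
Free chlorine required for 1.08 ppm HOCl: 1.08 / 0.4712 = 2.292 ppm.
FC to add: 2.292 − 0.1 = 2.192 mg/L as Cl₂.
Cl₂ equivalent: 2.192 mg/L × 1,360,000 L = 2981 g.
Product at 8.5% available Cl: 2981 / 0.085 = 35,070 g.
Volume: 35,070 g ÷ 1.08 g/mL = 32,470 mL.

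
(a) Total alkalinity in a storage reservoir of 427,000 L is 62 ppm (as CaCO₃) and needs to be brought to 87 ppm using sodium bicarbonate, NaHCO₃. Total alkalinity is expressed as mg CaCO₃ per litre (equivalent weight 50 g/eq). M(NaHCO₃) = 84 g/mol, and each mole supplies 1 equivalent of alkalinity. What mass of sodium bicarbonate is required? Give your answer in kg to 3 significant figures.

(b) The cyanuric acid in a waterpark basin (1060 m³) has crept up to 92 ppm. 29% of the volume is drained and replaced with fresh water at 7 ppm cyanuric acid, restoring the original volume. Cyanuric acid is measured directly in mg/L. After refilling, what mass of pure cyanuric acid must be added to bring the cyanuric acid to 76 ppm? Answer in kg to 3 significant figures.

(a) Alkalinity to add: (87 − 62) = 25 mg/L as CaCO₃ × 427,000 L = 10,680 g as CaCO₃.
(a) Equivalents: 10,680 g ÷ 50 g/eq = 213.5 eq.
(a) NaHCO₃ supplies 1 eq per mole → 213.5 mol.
(a) Mass: 213.5 mol × 84 g/mol = 17,930 g.

(b) Volume: 1060 m³ = 1,060,000 L.
(b) After draining 29% and refilling: 92 × 0.71 + 7 × 0.29 = 67.35 ppm.
(b) Deficit to target: 76 − 67.35 = 8.65 mg/L.
(b) Mass: 8.65 mg/L × 1,060,000 L = 9169 g cyanuric acid.

(a) 17.9 kg; (b) 9.17 kg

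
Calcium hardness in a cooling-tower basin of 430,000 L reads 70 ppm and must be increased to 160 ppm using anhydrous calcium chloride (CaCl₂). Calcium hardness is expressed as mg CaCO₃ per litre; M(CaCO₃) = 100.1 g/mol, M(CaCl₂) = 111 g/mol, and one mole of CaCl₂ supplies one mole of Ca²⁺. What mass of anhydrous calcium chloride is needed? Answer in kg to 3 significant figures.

42.9 kg

Hardness to add: (160 − 70) = 90 mg/L as CaCO₃ × 430,000 L = 38,700 g as CaCO₃.
Moles of Ca²⁺ (1 mol Ca²⁺ ≡ 1 mol CaCO₃): 38,700 / 100.1 g/mol = 386.6 mol.
Mass of CaCl₂: 386.6 × 111 = 42,910 g.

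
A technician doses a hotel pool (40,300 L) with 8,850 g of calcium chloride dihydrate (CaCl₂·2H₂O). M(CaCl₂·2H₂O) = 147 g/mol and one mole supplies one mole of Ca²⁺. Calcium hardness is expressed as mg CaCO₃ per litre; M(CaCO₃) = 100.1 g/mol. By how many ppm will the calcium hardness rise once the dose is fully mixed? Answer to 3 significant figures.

150 ppm

Moles of Ca²⁺: 8,850 g ÷ 147 g/mol = 60.2 mol.
As CaCO₃: 60.2 mol × 100.1 g/mol = 6026 g.
Rise: 6026 g / 40,300 L × 1000 = 149.5 mg/L.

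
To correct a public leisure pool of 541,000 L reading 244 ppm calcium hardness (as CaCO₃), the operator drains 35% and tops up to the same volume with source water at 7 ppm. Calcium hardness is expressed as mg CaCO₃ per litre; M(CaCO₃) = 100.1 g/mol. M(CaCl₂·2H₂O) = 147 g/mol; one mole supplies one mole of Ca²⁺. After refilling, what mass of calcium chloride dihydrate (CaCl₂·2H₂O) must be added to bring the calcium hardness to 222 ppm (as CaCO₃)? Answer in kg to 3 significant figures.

After draining 35% and refilling: 244 × 0.65 + 7 × 0.35 = 161.05 ppm.
Deficit to target: 222 − 161.05 = 60.95 mg/L.
As CaCO₃: 60.95 mg/L × 541,000 L = 32,970 g; ÷ 100.1 = 329.4 mol Ca²⁺.
Mass: 329.4 × 147 = 48,420 g.

48.4 kg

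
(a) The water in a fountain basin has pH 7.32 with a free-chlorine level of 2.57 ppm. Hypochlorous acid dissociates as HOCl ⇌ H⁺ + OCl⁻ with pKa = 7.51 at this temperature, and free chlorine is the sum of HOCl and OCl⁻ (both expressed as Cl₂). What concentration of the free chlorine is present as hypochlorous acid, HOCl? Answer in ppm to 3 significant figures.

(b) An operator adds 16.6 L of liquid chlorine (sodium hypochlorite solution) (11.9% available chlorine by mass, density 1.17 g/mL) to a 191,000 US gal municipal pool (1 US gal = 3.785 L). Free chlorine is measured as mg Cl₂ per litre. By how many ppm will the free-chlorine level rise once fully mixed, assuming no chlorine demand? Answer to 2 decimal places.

(a) [OCl⁻]/[HOCl] = 10^(pH − pKa) = 10^(7.32 − 7.51) = 10^-0.19 = 0.6457.
(a) Fraction as HOCl = 1 / (1 + 0.6457) = 0.6077.
(a) HOCl = 0.6077 × 2.57 ppm = 1.562 ppm.

(b) Volume: 191,000 US gal × 3.785 L/gal = 722,935 L.
(b) Mass of solution: 16.6 L × 1000 mL/L × 1.17 g/mL = 19,420 g.
(b) Available chlorine delivered: 19,420 g × 0.119 = 2311 g as Cl₂.
(b) Concentration rise: 2311 g / 722,935 L = 3.197 mg/L = 3.20 ppm.

(a) 1.56 ppm; (b) 3.20 ppm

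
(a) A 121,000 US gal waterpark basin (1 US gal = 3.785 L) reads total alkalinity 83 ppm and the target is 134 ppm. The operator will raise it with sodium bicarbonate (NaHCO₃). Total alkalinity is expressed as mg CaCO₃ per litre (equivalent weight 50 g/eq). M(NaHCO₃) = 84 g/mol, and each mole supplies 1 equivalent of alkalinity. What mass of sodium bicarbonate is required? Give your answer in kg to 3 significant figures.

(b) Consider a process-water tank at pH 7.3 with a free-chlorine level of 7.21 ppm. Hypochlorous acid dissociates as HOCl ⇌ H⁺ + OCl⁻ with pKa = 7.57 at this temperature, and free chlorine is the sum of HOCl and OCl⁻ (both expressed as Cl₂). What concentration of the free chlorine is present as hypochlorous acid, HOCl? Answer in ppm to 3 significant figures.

(a) Volume: 121,000 US gal × 3.785 L/gal = 457,985 L.
(a) Alkalinity to add: (134 − 83) = 51 mg/L as CaCO₃ × 457,985 L = 23,360 g as CaCO₃.
(a) Equivalents: 23,360 g ÷ 50 g/eq = 467.1 eq.
(a) NaHCO₃ supplies 1 eq per mole → 467.1 mol.
(a) Mass: 467.1 mol × 84 g/mol = 39,240 g.

(b) [OCl⁻]/[HOCl] = 10^(pH − pKa) = 10^(7.3 − 7.57) = 10^-0.27 = 0.537.
(b) Fraction as HOCl = 1 / (1 + 0.537) = 0.6506.
(b) HOCl = 0.6506 × 7.21 ppm = 4.691 ppm.

(a) 39.2 kg; (b) 4.69 ppm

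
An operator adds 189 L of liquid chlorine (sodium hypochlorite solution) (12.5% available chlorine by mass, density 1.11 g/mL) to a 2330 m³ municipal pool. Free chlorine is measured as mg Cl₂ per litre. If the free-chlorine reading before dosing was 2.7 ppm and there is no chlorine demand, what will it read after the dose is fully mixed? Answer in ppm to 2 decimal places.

Volume: 2330 m³ = 2,330,000 L.
Mass of solution: 189 L × 1000 mL/L × 1.11 g/mL = 209,800 g.
Available chlorine delivered: 209,800 g × 0.125 = 26,220 g as Cl₂.
Concentration rise: 26,220 g / 2,330,000 L = 11.25 mg/L = 11.25 ppm.
Final FC: 2.7 + 11.25 = 13.95 ppm.

13.95 ppm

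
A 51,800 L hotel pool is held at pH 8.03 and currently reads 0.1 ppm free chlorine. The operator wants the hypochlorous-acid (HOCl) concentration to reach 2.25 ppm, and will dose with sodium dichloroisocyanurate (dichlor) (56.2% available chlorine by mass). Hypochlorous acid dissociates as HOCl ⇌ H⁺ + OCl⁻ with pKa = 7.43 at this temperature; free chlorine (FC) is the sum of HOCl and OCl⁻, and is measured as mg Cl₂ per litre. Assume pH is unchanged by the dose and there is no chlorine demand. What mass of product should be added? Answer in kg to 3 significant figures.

1.02 kg

[OCl⁻]/[HOCl] = 10^(pH − pKa) = 10^(8.03 − 7.43) = 3.981; fraction as HOCl = 1/(1 + 3.981) = 0.2008.
Free chlorine required for 2.25 ppm HOCl: 2.25 / 0.2008 = 11.21 ppm.
FC to add: 11.21 − 0.1 = 11.11 mg/L as Cl₂.
Cl₂ equivalent: 11.11 mg/L × 51,800 L = 575.4 g.
Product at 56.2% available Cl: 575.4 / 0.562 = 1024 g.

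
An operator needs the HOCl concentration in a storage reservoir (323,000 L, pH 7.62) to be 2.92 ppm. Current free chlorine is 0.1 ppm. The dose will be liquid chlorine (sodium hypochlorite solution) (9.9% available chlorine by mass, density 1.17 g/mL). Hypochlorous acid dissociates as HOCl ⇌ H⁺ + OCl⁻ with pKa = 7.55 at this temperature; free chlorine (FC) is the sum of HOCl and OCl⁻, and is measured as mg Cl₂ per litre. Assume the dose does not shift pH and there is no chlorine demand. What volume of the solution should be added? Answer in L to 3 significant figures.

[OCl⁻]/[HOCl] = 10^(pH − pKa) = 10^(7.62 − 7.55) = 1.175; fraction as HOCl = 1/(1 + 1.175) = 0.4598.
Free chlorine required for 2.92 ppm HOCl: 2.92 / 0.4598 = 6.351 ppm.
FC to add: 6.351 − 0.1 = 6.251 mg/L as Cl₂.
Cl₂ equivalent: 6.251 mg/L × 323,000 L = 2019 g.
Product at 9.9% available Cl: 2019 / 0.099 = 20,390 g.
Volume: 20,390 g ÷ 1.17 g/mL = 17,430 mL.

17.4 L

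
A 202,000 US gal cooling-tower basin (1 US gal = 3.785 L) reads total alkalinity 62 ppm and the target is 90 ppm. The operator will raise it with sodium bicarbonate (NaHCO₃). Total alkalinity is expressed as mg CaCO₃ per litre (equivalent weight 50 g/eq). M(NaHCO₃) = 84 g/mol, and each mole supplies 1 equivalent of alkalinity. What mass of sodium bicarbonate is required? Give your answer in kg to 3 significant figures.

Volume: 202,000 US gal × 3.785 L/gal = 764,570 L.
Alkalinity to add: (90 − 62) = 28 mg/L as CaCO₃ × 764,570 L = 21,410 g as CaCO₃.
Equivalents: 21,410 g ÷ 50 g/eq = 428.2 eq.
NaHCO₃ supplies 1 eq per mole → 428.2 mol.
Mass: 428.2 mol × 84 g/mol = 35,970 g.

36.0 kg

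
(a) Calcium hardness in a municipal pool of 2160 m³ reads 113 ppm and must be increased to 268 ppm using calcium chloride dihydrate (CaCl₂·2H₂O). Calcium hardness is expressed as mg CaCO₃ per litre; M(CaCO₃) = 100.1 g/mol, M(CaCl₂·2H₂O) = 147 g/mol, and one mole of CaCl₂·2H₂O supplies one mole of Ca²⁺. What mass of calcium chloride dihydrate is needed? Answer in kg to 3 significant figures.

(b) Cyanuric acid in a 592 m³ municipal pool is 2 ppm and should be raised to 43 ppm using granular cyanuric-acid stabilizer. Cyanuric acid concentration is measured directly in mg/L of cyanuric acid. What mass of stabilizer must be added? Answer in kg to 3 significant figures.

(a) Volume: 2160 m³ = 2,160,000 L.
(a) Hardness to add: (268 − 113) = 155 mg/L as CaCO₃ × 2,160,000 L = 334,800 g as CaCO₃.
(a) Moles of Ca²⁺ (1 mol Ca²⁺ ≡ 1 mol CaCO₃): 334,800 / 100.1 g/mol = 3345 mol.
(a) Mass of CaCl₂·2H₂O: 3345 × 147 = 491,700 g.

(b) Volume: 592 m³ = 592,000 L.
(b) CYA to add: (43 − 2) = 41 mg/L × 592,000 L = 24,270 g cyanuric acid.

(a) 492 kg; (b) 24.3 kg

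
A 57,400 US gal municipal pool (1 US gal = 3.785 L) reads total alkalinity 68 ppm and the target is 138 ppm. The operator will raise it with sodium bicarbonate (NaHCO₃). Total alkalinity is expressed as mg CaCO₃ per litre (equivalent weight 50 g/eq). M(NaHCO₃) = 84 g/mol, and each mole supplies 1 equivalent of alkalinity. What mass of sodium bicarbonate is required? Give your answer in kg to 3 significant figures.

Volume: 57,400 US gal × 3.785 L/gal = 217,259 L.
Alkalinity to add: (138 − 68) = 70 mg/L as CaCO₃ × 217,259 L = 15,210 g as CaCO₃.
Equivalents: 15,210 g ÷ 50 g/eq = 304.2 eq.
NaHCO₃ supplies 1 eq per mole → 304.2 mol.
Mass: 304.2 mol × 84 g/mol = 25,550 g.

25.5 kg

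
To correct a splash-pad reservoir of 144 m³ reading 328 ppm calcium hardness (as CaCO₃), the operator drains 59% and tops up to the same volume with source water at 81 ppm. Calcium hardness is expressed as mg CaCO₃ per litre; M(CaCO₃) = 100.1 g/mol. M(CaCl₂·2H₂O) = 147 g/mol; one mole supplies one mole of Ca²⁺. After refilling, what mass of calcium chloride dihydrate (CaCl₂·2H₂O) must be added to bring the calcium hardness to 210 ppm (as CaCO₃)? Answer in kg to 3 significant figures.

Volume: 144 m³ = 144,000 L.
After draining 59% and refilling: 328 × 0.41 + 81 × 0.59 = 182.27 ppm.
Deficit to target: 210 − 182.27 = 27.73 mg/L.
As CaCO₃: 27.73 mg/L × 144,000 L = 3993 g; ÷ 100.1 = 39.89 mol Ca²⁺.
Mass: 39.89 × 147 = 5864 g.

5.86 kg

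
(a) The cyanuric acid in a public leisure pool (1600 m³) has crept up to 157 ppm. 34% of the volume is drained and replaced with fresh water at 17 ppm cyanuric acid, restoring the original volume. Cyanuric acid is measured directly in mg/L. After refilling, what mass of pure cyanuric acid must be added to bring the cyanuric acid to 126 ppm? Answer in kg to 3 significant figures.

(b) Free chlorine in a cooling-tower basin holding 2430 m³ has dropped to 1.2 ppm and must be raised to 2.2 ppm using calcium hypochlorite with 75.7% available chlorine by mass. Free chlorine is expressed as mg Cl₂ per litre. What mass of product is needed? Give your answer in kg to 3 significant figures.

(a) 26.6 kg; (b) 3.21 kg

(a) Volume: 1600 m³ = 1,600,000 L.
(a) After draining 34% and refilling: 157 × 0.66 + 17 × 0.34 = 109.4 ppm.
(a) Deficit to target: 126 − 109.4 = 16.6 mg/L.
(a) Mass: 16.6 mg/L × 1,600,000 L = 26,560 g cyanuric acid.

(b) Volume: 2430 m³ = 2,430,000 L.
(b) Chlorine deficit: 2.2 − 1.2 = 1 ppm = 1 mg/L as Cl₂.
(b) Cl₂ equivalent needed: 1 mg/L × 2,430,000 L = 2,430,000 mg = 2430 g.
(b) Product at 75.7% available chlorine: 2430 / 0.757 = 3210 g.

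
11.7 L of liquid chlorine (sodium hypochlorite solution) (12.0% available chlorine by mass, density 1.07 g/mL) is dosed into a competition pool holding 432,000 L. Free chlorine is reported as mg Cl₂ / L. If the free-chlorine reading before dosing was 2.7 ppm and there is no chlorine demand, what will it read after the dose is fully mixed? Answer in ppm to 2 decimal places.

Mass of solution: 11.7 L × 1000 mL/L × 1.07 g/mL = 12,520 g.
Available chlorine delivered: 12,520 g × 0.12 = 1502 g as Cl₂.
Concentration rise: 1502 g / 432,000 L = 3.478 mg/L = 3.48 ppm.
Final FC: 2.7 + 3.48 = 6.18 ppm.

6.18 ppm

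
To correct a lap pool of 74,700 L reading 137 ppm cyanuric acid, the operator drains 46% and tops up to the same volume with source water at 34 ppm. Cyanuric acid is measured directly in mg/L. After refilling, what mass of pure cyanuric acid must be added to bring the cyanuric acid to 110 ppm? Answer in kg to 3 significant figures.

1.52 kg

After draining 46% and refilling: 137 × 0.54 + 34 × 0.46 = 89.62 ppm.
Deficit to target: 110 − 89.62 = 20.38 mg/L.
Mass: 20.38 mg/L × 74,700 L = 1522 g cyanuric acid.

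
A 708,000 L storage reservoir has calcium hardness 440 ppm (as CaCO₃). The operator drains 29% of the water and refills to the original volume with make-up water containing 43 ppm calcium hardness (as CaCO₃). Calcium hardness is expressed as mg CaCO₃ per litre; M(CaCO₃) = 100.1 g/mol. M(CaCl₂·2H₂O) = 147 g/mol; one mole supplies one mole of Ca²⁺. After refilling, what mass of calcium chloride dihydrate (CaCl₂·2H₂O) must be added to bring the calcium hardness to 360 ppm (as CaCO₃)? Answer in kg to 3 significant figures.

36.5 kg

After draining 29% and refilling: 440 × 0.71 + 43 × 0.29 = 324.87 ppm.
Deficit to target: 360 − 324.87 = 35.13 mg/L.
As CaCO₃: 35.13 mg/L × 708,000 L = 24,870 g; ÷ 100.1 = 248.5 mol Ca²⁺.
Mass: 248.5 × 147 = 36,530 g.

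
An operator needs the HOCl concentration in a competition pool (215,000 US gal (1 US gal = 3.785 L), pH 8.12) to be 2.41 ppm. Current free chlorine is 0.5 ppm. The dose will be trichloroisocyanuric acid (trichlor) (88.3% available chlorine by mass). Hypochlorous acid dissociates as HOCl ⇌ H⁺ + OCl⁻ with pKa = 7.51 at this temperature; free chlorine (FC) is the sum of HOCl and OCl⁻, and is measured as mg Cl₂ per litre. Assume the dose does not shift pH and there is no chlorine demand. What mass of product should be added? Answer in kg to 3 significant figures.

Volume: 215,000 US gal × 3.785 L/gal = 813,775 L.
[OCl⁻]/[HOCl] = 10^(pH − pKa) = 10^(8.12 − 7.51) = 4.074; fraction as HOCl = 1/(1 + 4.074) = 0.1971.
Free chlorine required for 2.41 ppm HOCl: 2.41 / 0.1971 = 12.23 ppm.
FC to add: 12.23 − 0.5 = 11.73 mg/L as Cl₂.
Cl₂ equivalent: 11.73 mg/L × 813,775 L = 9544 g.
Product at 88.3% available Cl: 9544 / 0.883 = 10,810 g.

10.8 kg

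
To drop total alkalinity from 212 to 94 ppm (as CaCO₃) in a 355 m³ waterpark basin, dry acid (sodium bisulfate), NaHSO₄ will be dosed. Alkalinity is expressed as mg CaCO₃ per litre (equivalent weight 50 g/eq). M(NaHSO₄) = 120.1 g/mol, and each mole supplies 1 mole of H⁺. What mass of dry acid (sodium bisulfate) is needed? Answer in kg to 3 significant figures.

Volume: 355 m³ = 355,000 L.
Alkalinity to neutralize: (212 − 94) = 118 mg/L as CaCO₃ × 355,000 L = 41,890 g as CaCO₃.
Equivalents of H⁺ required: 41,890 ÷ 50 g/eq = 837.8 eq = 837.8 mol NaHSO₄.
Mass of NaHSO₄: 837.8 × 120.1 = 100,600 g.

101 kg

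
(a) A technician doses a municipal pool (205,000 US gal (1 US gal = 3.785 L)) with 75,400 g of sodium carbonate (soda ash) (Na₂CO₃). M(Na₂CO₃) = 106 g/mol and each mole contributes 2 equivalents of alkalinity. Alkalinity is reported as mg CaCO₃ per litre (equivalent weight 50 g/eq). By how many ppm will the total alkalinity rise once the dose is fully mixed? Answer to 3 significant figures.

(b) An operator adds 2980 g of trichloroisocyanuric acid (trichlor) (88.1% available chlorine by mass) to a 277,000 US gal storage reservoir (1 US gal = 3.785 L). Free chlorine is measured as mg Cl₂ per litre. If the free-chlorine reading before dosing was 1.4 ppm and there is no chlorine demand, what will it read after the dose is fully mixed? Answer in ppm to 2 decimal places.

(a) 91.7 ppm; (b) 3.90 ppm

(a) Volume: 205,000 US gal × 3.785 L/gal = 775,925 L.
(a) Moles of Na₂CO₃: 75,400 g ÷ 106 g/mol = 711.3 mol → 1423 eq of alkalinity.
(a) As CaCO₃: 1423 eq × 50 g/eq = 71,130 g.
(a) Rise: 71,130 g / 775,925 L × 1000 = 91.67 mg/L.

(b) Volume: 277,000 US gal × 3.785 L/gal = 1,048,445 L.
(b) Available chlorine delivered: 2980 g × 0.881 = 2625 g as Cl₂.
(b) Concentration rise: 2625 g / 1,048,445 L = 2.504 mg/L = 2.50 ppm.
(b) Final FC: 1.4 + 2.50 = 3.90 ppm.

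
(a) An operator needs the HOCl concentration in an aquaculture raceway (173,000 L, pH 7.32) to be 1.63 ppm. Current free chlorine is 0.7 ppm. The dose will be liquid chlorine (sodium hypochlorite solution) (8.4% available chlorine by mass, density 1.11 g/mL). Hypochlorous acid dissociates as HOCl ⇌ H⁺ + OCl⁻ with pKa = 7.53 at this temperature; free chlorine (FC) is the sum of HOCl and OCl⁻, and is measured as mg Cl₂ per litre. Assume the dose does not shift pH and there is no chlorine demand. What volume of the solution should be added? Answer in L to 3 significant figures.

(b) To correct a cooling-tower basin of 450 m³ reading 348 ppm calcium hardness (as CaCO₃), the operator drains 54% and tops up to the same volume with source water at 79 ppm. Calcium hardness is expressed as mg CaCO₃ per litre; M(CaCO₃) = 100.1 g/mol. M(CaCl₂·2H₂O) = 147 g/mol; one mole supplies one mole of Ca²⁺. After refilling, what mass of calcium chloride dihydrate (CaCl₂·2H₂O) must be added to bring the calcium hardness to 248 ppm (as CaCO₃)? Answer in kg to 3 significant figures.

(a) 3.59 L; (b) 29.9 kg

(a) [OCl⁻]/[HOCl] = 10^(pH − pKa) = 10^(7.32 − 7.53) = 0.6166; fraction as HOCl = 1/(1 + 0.6166) = 0.6186.
(a) Free chlorine required for 1.63 ppm HOCl: 1.63 / 0.6186 = 2.635 ppm.
(a) FC to add: 2.635 − 0.7 = 1.935 mg/L as Cl₂.
(a) Cl₂ equivalent: 1.935 mg/L × 173,000 L = 334.8 g.
(a) Product at 8.4% available Cl: 334.8 / 0.084 = 3985 g.
(a) Volume: 3985 g ÷ 1.11 g/mL = 3590 mL.

(b) Volume: 450 m³ = 450,000 L.
(b) After draining 54% and refilling: 348 × 0.46 + 79 × 0.54 = 202.74 ppm.
(b) Deficit to target: 248 − 202.74 = 45.26 mg/L.
(b) As CaCO₃: 45.26 mg/L × 450,000 L = 20,370 g; ÷ 100.1 = 203.5 mol Ca²⁺.
(b) Mass: 203.5 × 147 = 29,910 g.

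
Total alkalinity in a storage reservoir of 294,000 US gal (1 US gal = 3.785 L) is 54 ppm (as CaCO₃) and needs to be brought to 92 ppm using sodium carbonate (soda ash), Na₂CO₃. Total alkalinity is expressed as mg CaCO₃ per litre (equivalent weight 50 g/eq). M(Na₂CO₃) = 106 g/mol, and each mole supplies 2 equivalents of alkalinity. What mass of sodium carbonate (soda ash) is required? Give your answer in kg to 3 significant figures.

44.8 kg

Volume: 294,000 US gal × 3.785 L/gal = 1,112,790 L.
Alkalinity to add: (92 − 54) = 38 mg/L as CaCO₃ × 1,112,790 L = 42,290 g as CaCO₃.
Equivalents: 42,290 g ÷ 50 g/eq = 845.7 eq.
Each mole of Na₂CO₃ supplies 2 eq, so 845.7 / 2 = 422.9 mol.
Mass: 422.9 mol × 106 g/mol = 44,820 g.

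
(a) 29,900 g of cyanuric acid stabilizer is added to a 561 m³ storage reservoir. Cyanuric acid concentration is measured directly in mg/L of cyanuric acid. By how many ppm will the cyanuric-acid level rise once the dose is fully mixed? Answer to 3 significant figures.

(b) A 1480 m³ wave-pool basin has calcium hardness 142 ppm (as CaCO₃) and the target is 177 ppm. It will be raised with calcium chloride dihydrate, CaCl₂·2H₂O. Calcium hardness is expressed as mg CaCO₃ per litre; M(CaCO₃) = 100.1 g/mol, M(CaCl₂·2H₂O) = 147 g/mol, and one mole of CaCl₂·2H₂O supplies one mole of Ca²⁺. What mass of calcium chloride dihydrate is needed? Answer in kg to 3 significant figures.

(a) 53.3 ppm; (b) 76.1 kg

(a) Volume: 561 m³ = 561,000 L.
(a) Rise: 29,900 g / 561,000 L × 1000 = 53.3 mg/L.

(b) Volume: 1480 m³ = 1,480,000 L.
(b) Hardness to add: (177 − 142) = 35 mg/L as CaCO₃ × 1,480,000 L = 51,800 g as CaCO₃.
(b) Moles of Ca²⁺ (1 mol Ca²⁺ ≡ 1 mol CaCO₃): 51,800 / 100.1 g/mol = 517.5 mol.
(b) Mass of CaCl₂·2H₂O: 517.5 × 147 = 76,070 g.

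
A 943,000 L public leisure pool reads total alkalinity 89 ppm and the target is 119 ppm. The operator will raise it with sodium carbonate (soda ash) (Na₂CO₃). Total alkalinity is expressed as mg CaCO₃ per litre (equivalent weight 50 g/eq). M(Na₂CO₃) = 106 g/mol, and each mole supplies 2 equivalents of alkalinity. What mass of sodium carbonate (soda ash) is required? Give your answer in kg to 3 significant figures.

Alkalinity to add: (119 − 89) = 30 mg/L as CaCO₃ × 943,000 L = 28,290 g as CaCO₃.
Equivalents: 28,290 g ÷ 50 g/eq = 565.8 eq.
Each mole of Na₂CO₃ supplies 2 eq, so 565.8 / 2 = 282.9 mol.
Mass: 282.9 mol × 106 g/mol = 29,990 g.

30.0 kg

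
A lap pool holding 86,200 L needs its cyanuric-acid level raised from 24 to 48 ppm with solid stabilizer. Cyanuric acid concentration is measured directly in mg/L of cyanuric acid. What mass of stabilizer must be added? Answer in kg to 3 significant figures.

2.07 kg

CYA to add: (48 − 24) = 24 mg/L × 86,200 L = 2069 g cyanuric acid.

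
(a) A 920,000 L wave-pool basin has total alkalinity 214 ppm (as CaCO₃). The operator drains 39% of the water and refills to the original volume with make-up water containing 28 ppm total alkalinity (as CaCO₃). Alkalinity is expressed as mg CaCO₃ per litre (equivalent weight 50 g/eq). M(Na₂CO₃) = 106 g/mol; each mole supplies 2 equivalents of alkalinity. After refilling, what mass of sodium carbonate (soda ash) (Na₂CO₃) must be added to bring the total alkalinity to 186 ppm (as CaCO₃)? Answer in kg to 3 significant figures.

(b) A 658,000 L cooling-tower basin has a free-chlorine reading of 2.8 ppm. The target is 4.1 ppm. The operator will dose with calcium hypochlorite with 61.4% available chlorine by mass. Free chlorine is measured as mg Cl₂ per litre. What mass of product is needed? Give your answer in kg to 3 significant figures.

(a) After draining 39% and refilling: 214 × 0.61 + 28 × 0.39 = 141.46 ppm.
(a) Deficit to target: 186 − 141.46 = 44.54 mg/L.
(a) As CaCO₃: 44.54 mg/L × 920,000 L = 40,980 g; ÷ 50 g/eq ÷ 2 = 409.8 mol Na₂CO₃.
(a) Mass: 409.8 × 106 = 43,440 g.

(b) Chlorine deficit: 4.1 − 2.8 = 1.3 ppm = 1.3 mg/L as Cl₂.
(b) Cl₂ equivalent needed: 1.3 mg/L × 658,000 L = 855,400 mg = 855.4 g.
(b) Product at 61.4% available chlorine: 855.4 / 0.614 = 1393 g.

(a) 43.4 kg; (b) 1.39 kg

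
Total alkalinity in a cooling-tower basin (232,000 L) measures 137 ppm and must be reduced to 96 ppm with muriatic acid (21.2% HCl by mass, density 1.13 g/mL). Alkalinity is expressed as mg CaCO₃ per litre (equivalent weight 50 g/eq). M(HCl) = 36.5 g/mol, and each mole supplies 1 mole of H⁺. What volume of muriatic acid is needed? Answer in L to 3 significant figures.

Alkalinity to neutralize: (137 − 96) = 41 mg/L as CaCO₃ × 232,000 L = 9512 g as CaCO₃.
Equivalents of H⁺ required: 9512 ÷ 50 g/eq = 190.2 eq = 190.2 mol HCl.
Mass of HCl: 190.2 × 36.5 = 6944 g.
Mass of 21.2% solution: 6944 / 0.212 = 32,750 g.
Volume: 32,750 g ÷ 1.13 g/mL = 28,990 mL.

29.0 L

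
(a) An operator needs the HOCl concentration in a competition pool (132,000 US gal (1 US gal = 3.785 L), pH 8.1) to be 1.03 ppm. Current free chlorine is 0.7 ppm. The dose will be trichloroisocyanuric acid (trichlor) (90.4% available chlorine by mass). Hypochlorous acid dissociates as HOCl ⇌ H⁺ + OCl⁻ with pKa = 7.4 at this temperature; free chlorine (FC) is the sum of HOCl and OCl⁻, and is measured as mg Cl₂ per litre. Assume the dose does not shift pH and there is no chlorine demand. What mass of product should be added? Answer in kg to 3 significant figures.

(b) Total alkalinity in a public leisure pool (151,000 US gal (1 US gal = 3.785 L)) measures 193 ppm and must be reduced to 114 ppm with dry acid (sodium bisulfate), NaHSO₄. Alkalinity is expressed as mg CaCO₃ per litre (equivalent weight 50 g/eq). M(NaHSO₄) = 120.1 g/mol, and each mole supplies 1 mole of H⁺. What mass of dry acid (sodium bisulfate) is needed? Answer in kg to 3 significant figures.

(a) 3.04 kg; (b) 108 kg

(a) Volume: 132,000 US gal × 3.785 L/gal = 499,620 L.
(a) [OCl⁻]/[HOCl] = 10^(pH − pKa) = 10^(8.1 − 7.4) = 5.012; fraction as HOCl = 1/(1 + 5.012) = 0.1663.
(a) Free chlorine required for 1.03 ppm HOCl: 1.03 / 0.1663 = 6.192 ppm.
(a) FC to add: 6.192 − 0.7 = 5.492 mg/L as Cl₂.
(a) Cl₂ equivalent: 5.492 mg/L × 499,620 L = 2744 g.
(a) Product at 90.4% available Cl: 2744 / 0.904 = 3035 g.

(b) Volume: 151,000 US gal × 3.785 L/gal = 571,535 L.
(b) Alkalinity to neutralize: (193 − 114) = 79 mg/L as CaCO₃ × 571,535 L = 45,150 g as CaCO₃.
(b) Equivalents of H⁺ required: 45,150 ÷ 50 g/eq = 903 eq = 903 mol NaHSO₄.
(b) Mass of NaHSO₄: 903 × 120.1 = 108,500 g.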